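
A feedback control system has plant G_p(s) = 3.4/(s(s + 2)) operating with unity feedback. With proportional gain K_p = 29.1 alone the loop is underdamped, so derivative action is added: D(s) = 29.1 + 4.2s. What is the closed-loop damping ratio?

Forward path: (29.1 + 4.2s)·3.4/(s(s+2)). The closed-loop characteristic equation is s² + (2 + 3.4·4.2)s + 3.4·29.1 = 0.
That is s² + 16.28s + 98.94 = 0, so ω_n = 9.947 rad/s and ζ = 16.28/(2·9.947) = 0.8183.

ζ = 0.818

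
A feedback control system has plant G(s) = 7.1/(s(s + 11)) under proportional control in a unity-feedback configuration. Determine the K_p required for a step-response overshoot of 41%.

From %OS = 100·exp(−πζ/√(1−ζ²)) = 41%, ζ = −ln(0.41)/√(π²+ln²(0.41)) = 0.273.
Characteristic equation s² + 11s + 7.1K_p = 0 gives ζ = 11/(2√(7.1K_p)).
Setting ζ = 0.273: √(7.1K_p) = 11/(2·0.273) = 20.14, so K_p = 405.8/7.1 = 57.2.

K_p = 57.2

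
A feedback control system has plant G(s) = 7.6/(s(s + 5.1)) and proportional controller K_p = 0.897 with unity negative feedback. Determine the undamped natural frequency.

ω_n = 2.61 rad/s

With unity feedback the closed-loop characteristic equation is s² + 5.1s + 0.897·7.6 = s² + 5.1s + 6.817 = 0.
So ω_n² = 6.817 ⇒ ω_n = 2.611 rad/s, and ζ = 5.1/(2ω_n) = 0.977.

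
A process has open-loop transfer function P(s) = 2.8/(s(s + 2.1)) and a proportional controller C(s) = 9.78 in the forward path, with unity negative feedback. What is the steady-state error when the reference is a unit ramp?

The loop has one pole at the origin (type 1). Velocity error constant K_v = lim_{s→0} s·C(s)P(s) = 9.78·2.8/2.1 = 13.04.
Steady-state error to a unit ramp: e_ss = 1/K_v = 0.0767.

0.0767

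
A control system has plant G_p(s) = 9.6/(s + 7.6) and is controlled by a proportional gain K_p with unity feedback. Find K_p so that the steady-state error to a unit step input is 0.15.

The loop is type 0, so e_ss(step) = 1/(1 + K_pos) with K_pos = K_p·G_p(0).
G_p(0) = 1.263. Require 1/(1 + K_p·1.263) = 0.15, so 1 + 1.263·K_p = 6.667.
K_p = (6.667 − 1)/1.263 = 4.49.

K_p = 4.49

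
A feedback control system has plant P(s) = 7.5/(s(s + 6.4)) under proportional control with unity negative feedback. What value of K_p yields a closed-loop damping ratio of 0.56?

Closed-loop characteristic equation: s² + 6.4s + K_p·7.5 = 0.
So ω_n = √(7.5K_p) and 2ζω_n = 6.4, giving ζ = 6.4/(2√(7.5K_p)).
Setting ζ = 0.56: √(7.5K_p) = 6.4/(2·0.56) = 5.714, so K_p = 32.65/7.5 = 4.35.

K_p = 4.35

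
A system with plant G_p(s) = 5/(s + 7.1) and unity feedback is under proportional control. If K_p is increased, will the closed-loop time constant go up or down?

decrease

The closed-loop bandwidth 7.1+K_p·5 grows with K_p, so τ shrinks.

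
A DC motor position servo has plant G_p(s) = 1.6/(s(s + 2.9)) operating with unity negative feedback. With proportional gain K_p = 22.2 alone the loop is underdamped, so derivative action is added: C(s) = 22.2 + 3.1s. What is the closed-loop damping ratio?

Forward path: (22.2 + 3.1s)·1.6/(s(s+2.9)). The closed-loop characteristic equation is s² + (2.9 + 1.6·3.1)s + 1.6·22.2 = 0.
That is s² + 7.86s + 35.52 = 0, so ω_n = 5.96 rad/s and ζ = 7.86/(2·5.96) = 0.6594.

ζ = 0.659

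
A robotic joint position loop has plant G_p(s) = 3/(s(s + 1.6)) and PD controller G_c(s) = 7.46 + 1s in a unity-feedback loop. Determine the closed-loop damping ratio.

ζ = 0.486

Forward path: (7.46 + 1s)·3/(s(s+1.6)). The closed-loop characteristic equation is s² + (1.6 + 3·1)s + 3·7.46 = 0.
That is s² + 4.6s + 22.38 = 0, so ω_n = 4.731 rad/s and ζ = 4.6/(2·4.731) = 0.4862.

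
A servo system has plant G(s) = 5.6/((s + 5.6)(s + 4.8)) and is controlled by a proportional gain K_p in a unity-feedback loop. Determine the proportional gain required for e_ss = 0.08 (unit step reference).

K_p = 55.2

The loop is type 0, so e_ss(step) = 1/(1 + K_pos) with K_pos = K_p·G(0).
G(0) = 0.2083. Require 1/(1 + K_p·0.2083) = 0.08, so 1 + 0.2083·K_p = 12.5.
K_p = (12.5 − 1)/0.2083 = 55.2.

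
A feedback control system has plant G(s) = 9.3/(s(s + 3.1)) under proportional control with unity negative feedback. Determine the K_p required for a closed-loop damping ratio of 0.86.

K_p = 0.349

Closed-loop characteristic equation: s² + 3.1s + K_p·9.3 = 0.
So ω_n = √(9.3K_p) and 2ζω_n = 3.1, giving ζ = 3.1/(2√(9.3K_p)).
Setting ζ = 0.86: √(9.3K_p) = 3.1/(2·0.86) = 1.802, so K_p = 3.248/9.3 = 0.349.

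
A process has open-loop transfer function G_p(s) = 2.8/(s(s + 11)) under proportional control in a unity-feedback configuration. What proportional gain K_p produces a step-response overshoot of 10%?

From %OS = 100·exp(−πζ/√(1−ζ²)) = 10%, ζ = −ln(0.1)/√(π²+ln²(0.1)) = 0.5912.
Characteristic equation s² + 11s + 2.8K_p = 0 gives ζ = 11/(2√(2.8K_p)).
Setting ζ = 0.5912: √(2.8K_p) = 11/(2·0.5912) = 9.304, so K_p = 86.56/2.8 = 30.9.

K_p = 30.9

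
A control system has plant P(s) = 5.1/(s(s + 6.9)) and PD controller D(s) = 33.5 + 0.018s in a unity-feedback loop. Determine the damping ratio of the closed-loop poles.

ζ = 0.267

Forward path: (33.5 + 0.018s)·5.1/(s(s+6.9)). The closed-loop characteristic equation is s² + (6.9 + 5.1·0.018)s + 5.1·33.5 = 0.
That is s² + 6.992s + 170.8 = 0, so ω_n = 13.07 rad/s and ζ = 6.992/(2·13.07) = 0.2675.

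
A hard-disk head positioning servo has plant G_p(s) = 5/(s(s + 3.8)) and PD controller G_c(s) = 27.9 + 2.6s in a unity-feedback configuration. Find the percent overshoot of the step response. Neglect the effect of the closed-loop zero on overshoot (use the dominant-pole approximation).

Forward path: (27.9 + 2.6s)·5/(s(s+3.8)). The closed-loop characteristic equation is s² + (3.8 + 5·2.6)s + 5·27.9 = 0.
That is s² + 16.8s + 139.5 = 0, so ω_n = 11.81 rad/s and ζ = 16.8/(2·11.81) = 0.7112.
%OS = 100·exp(−πζ/√(1−ζ²)) = 4.17%.

4.17%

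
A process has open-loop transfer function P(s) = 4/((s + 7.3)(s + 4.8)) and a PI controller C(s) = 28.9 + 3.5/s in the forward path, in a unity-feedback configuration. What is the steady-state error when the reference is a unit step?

0

The open loop C(s)P(s) has a pole at the origin (type 1), so the static position error constant is infinite and e_ss = 1/(1+∞) = 0.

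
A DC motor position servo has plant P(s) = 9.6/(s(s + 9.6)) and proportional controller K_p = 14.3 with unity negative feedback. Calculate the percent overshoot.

From 1 + K_pP(s) = 0: s² + 9.6s + 137.3 = 0 ⇒ ω_n = 11.72, ζ = 0.4097.
%OS = 100·exp(−πζ/√(1−ζ²)) = 100·exp(−π·0.4097/√0.8322) = 24.4%.

24.4%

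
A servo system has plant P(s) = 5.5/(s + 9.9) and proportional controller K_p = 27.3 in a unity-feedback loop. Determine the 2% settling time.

Closed-loop transfer function: T(s) = K_p·P(s)/(1 + K_p·P(s)) = 150.2/(s + 9.9 + 150.2) = 150.2/(s + 160.1).
Time constant τ = 1/160.1 = 0.006248 s, so the 2% settling time is about 4τ = 0.025 s.

T_s ≈ 0.025 s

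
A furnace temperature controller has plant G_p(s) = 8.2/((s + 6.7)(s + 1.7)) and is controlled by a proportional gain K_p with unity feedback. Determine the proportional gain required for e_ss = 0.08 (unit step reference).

K_p = 16

For a type-0 loop with proportional control, e_ss = 1/(1 + K_p·G_p(0)).
G_p(0) = 0.7199. Require 1/(1 + K_p·0.7199) = 0.08, so 1 + 0.7199·K_p = 12.5.
K_p = (12.5 − 1)/0.7199 = 16.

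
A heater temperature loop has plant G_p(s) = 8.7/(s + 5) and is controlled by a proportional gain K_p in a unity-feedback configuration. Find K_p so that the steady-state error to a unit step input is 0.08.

K_p = 6.61

The loop is type 0, so e_ss(step) = 1/(1 + K_pos) with K_pos = K_p·G_p(0).
G_p(0) = 1.74. Require 1/(1 + K_p·1.74) = 0.08, so 1 + 1.74·K_p = 12.5.
K_p = (12.5 − 1)/1.74 = 6.61.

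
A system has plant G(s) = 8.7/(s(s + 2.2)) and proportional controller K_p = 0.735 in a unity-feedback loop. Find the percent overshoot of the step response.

21.9%

The closed-loop denominator s² + 2.2s + 6.394 gives ω_n = √6.394 = 2.529 and ζ = 2.2/(2ω_n) = 0.435.
%OS = 100·exp(−πζ/√(1−ζ²)) = 100·exp(−π·0.435/√0.8108) = 21.9%.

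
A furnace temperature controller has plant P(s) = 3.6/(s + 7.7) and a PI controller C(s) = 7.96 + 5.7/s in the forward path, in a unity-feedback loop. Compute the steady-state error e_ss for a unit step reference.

0

The open loop C(s)P(s) has a pole at the origin (type 1), so the static position error constant is infinite and e_ss = 1/(1+∞) = 0.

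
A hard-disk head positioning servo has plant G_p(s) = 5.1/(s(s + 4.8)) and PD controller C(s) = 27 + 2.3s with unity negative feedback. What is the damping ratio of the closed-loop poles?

Forward path: (27 + 2.3s)·5.1/(s(s+4.8)). The closed-loop characteristic equation is s² + (4.8 + 5.1·2.3)s + 5.1·27 = 0.
That is s² + 16.53s + 137.7 = 0, so ω_n = 11.73 rad/s and ζ = 16.53/(2·11.73) = 0.7043.

ζ = 0.704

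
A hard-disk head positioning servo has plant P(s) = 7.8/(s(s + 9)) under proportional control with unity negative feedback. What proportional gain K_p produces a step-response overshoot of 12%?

K_p = 8.3

From %OS = 100·exp(−πζ/√(1−ζ²)) = 12%, ζ = −ln(0.12)/√(π²+ln²(0.12)) = 0.5594.
Characteristic equation s² + 9s + 7.8K_p = 0 gives ζ = 9/(2√(7.8K_p)).
Setting ζ = 0.5594: √(7.8K_p) = 9/(2·0.5594) = 8.044, so K_p = 64.71/7.8 = 8.3.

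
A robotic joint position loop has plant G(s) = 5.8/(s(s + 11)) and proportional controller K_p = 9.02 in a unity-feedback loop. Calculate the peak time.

T_p = 0.669 s

Closed-loop characteristic equation: s² + 11s + 52.32 = 0, so ω_n = 7.233 rad/s and ζ = 11/(2·7.233) = 0.7604.
Damped frequency ω_d = ω_n√(1−ζ²) = 4.697 rad/s, so peak time T_p = π/ω_d = 0.669 s.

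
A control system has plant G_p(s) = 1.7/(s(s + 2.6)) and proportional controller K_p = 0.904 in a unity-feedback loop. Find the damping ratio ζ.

ζ = 1.05

With unity feedback the closed-loop characteristic equation is s² + 2.6s + 0.904·1.7 = s² + 2.6s + 1.537 = 0.
Matching s² + 2ζω_n s + ω_n²: ω_n = √1.537 = 1.24 rad/s and 2ζω_n = 2.6, so ζ = 2.6/(2·1.24) = 1.05.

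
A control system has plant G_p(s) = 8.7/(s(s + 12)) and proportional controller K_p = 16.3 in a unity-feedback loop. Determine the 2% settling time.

Closed-loop characteristic equation: s² + 12s + 141.8 = 0, so ω_n = 11.91 rad/s and ζ = 12/(2·11.91) = 0.5038.
2% settling time T_s ≈ 4/(ζω_n) = 4/6 = 0.667 s.

T_s ≈ 0.667 s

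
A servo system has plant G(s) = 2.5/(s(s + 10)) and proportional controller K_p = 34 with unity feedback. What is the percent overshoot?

13.2%

The closed-loop denominator s² + 10s + 85 gives ω_n = √85 = 9.22 and ζ = 10/(2ω_n) = 0.5423.
%OS = 100·exp(−πζ/√(1−ζ²)) = 100·exp(−π·0.5423/√0.7059) = 13.2%.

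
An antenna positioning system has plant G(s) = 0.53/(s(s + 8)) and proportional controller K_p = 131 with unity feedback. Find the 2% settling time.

T_s ≈ 1 s

Closed-loop characteristic equation: s² + 8s + 69.43 = 0, so ω_n = 8.332 rad/s and ζ = 8/(2·8.332) = 0.48.
2% settling time T_s ≈ 4/(ζω_n) = 4/4 = 1 s.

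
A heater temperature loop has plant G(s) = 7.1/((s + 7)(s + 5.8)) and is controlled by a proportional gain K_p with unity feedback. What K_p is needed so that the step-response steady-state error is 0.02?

For a type-0 loop with proportional control, e_ss = 1/(1 + K_p·G(0)).
G(0) = 0.1749. Require 1/(1 + K_p·0.1749) = 0.02, so 1 + 0.1749·K_p = 50.
K_p = (50 − 1)/0.1749 = 280.

K_p = 280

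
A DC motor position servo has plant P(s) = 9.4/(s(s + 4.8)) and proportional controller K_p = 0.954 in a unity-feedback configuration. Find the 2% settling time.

T_s ≈ 1.67 s

From 1 + K_pP(s) = 0: s² + 4.8s + 8.968 = 0 ⇒ ω_n = 2.995, ζ = 0.8014.
2% settling time T_s ≈ 4/(ζω_n) = 4/2.4 = 1.67 s.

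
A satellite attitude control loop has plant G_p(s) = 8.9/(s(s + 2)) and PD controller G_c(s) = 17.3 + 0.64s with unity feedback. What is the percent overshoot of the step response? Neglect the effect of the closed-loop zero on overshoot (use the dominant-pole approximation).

35.9%

Forward path: (17.3 + 0.64s)·8.9/(s(s+2)). The closed-loop characteristic equation is s² + (2 + 8.9·0.64)s + 8.9·17.3 = 0.
That is s² + 7.696s + 154 = 0, so ω_n = 12.41 rad/s and ζ = 7.696/(2·12.41) = 0.3101.
%OS = 100·exp(−πζ/√(1−ζ²)) = 35.9%.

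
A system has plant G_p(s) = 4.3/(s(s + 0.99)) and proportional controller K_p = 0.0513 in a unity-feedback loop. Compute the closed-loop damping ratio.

1 + K_p·G_p(s) = 0 gives s² + 0.99s + 0.2206 = 0.
So ω_n² = 0.2206 ⇒ ω_n = 0.4697 rad/s, and ζ = 0.99/(2ω_n) = 1.05.

ζ = 1.05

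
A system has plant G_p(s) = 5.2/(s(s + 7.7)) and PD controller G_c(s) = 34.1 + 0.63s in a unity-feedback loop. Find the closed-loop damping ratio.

ζ = 0.412

Forward path: (34.1 + 0.63s)·5.2/(s(s+7.7)). The closed-loop characteristic equation is s² + (7.7 + 5.2·0.63)s + 5.2·34.1 = 0.
That is s² + 10.98s + 177.3 = 0, so ω_n = 13.32 rad/s and ζ = 10.98/(2·13.32) = 0.4121.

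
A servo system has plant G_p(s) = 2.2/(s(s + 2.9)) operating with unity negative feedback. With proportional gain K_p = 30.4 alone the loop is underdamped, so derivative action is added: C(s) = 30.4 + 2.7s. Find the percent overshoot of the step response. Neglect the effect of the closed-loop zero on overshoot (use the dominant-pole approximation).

Forward path: (30.4 + 2.7s)·2.2/(s(s+2.9)). The closed-loop characteristic equation is s² + (2.9 + 2.2·2.7)s + 2.2·30.4 = 0.
That is s² + 8.84s + 66.88 = 0, so ω_n = 8.178 rad/s and ζ = 8.84/(2·8.178) = 0.5405.
%OS = 100·exp(−πζ/√(1−ζ²)) = 13.3%.

13.3%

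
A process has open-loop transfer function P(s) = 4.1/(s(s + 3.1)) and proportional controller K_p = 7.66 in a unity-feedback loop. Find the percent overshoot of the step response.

The closed-loop denominator s² + 3.1s + 31.41 gives ω_n = √31.41 = 5.604 and ζ = 3.1/(2ω_n) = 0.2766.
%OS = 100·exp(−πζ/√(1−ζ²)) = 100·exp(−π·0.2766/√0.9235) = 40.5%.

40.5%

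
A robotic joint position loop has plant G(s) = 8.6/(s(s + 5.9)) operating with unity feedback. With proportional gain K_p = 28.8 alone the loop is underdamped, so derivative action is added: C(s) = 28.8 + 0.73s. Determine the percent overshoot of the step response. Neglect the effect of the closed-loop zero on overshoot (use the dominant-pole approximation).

26.8%

Forward path: (28.8 + 0.73s)·8.6/(s(s+5.9)). The closed-loop characteristic equation is s² + (5.9 + 8.6·0.73)s + 8.6·28.8 = 0.
That is s² + 12.18s + 247.7 = 0, so ω_n = 15.74 rad/s and ζ = 12.18/(2·15.74) = 0.3869.
%OS = 100·exp(−πζ/√(1−ζ²)) = 26.8%.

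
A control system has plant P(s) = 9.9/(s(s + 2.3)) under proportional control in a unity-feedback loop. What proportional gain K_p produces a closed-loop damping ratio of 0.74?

Closed-loop characteristic equation: s² + 2.3s + K_p·9.9 = 0.
So ω_n = √(9.9K_p) and 2ζω_n = 2.3, giving ζ = 2.3/(2√(9.9K_p)).
Setting ζ = 0.74: √(9.9K_p) = 2.3/(2·0.74) = 1.554, so K_p = 2.415/9.9 = 0.244.

K_p = 0.244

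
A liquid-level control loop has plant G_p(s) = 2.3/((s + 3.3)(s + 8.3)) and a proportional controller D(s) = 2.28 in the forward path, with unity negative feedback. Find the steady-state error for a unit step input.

0.839

The loop is type 0. Static position error constant K_pos = D(0)·G_p(0) = 2.28·0.08397 = 0.1915.
Steady-state error to a unit step: e_ss = 1/(1+K_pos) = 1/1.191 = 0.839.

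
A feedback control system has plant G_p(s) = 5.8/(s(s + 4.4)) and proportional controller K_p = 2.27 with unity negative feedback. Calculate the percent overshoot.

9.11%

Closed-loop characteristic equation: s² + 4.4s + 13.17 = 0, so ω_n = 3.628 rad/s and ζ = 4.4/(2·3.628) = 0.6063.
%OS = 100·exp(−πζ/√(1−ζ²)) = 100·exp(−π·0.6063/√0.6324) = 9.11%.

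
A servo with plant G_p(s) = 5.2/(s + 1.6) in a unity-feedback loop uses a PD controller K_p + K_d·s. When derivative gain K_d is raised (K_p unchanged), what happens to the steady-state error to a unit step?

unchanged

K_d affects only the transient (the s-coefficient); the DC loop gain, and hence e_ss, depends only on K_p.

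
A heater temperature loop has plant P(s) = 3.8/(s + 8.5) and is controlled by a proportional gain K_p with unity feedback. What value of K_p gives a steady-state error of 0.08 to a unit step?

Steady-state error for a unit step on this type-0 loop is 1/(1 + K_p·P(0)).
P(0) = 0.4471. Require 1/(1 + K_p·0.4471) = 0.08, so 1 + 0.4471·K_p = 12.5.
K_p = (12.5 − 1)/0.4471 = 25.7.

K_p = 25.7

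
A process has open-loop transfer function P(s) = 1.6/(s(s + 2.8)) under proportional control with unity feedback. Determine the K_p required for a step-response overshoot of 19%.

K_p = 5.61

From %OS = 100·exp(−πζ/√(1−ζ²)) = 19%, ζ = −ln(0.19)/√(π²+ln²(0.19)) = 0.4673.
Characteristic equation s² + 2.8s + 1.6K_p = 0 gives ζ = 2.8/(2√(1.6K_p)).
Setting ζ = 0.4673: √(1.6K_p) = 2.8/(2·0.4673) = 2.996, so K_p = 8.974/1.6 = 5.61.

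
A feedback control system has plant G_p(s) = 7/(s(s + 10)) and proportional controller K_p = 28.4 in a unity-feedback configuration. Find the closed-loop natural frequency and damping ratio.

ω_n = 14.1 rad/s, ζ = 0.355

1 + K_p·G_p(s) = 0 gives s² + 10s + 198.8 = 0.
Matching s² + 2ζω_n s + ω_n²: ω_n = √198.8 = 14.1 rad/s and 2ζω_n = 10, so ζ = 10/(2·14.1) = 0.355.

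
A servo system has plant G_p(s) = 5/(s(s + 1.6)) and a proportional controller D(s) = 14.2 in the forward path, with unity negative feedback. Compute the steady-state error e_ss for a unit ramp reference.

0.0225

The loop has one pole at the origin (type 1). Velocity error constant K_v = lim_{s→0} s·D(s)G_p(s) = 14.2·5/1.6 = 44.38.
Steady-state error to a unit ramp: e_ss = 1/K_v = 0.0225.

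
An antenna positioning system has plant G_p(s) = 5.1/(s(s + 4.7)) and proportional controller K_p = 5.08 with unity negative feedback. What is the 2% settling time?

Closed-loop characteristic equation: s² + 4.7s + 25.91 = 0, so ω_n = 5.09 rad/s and ζ = 4.7/(2·5.09) = 0.4617.
2% settling time T_s ≈ 4/(ζω_n) = 4/2.35 = 1.7 s.

T_s ≈ 1.7 s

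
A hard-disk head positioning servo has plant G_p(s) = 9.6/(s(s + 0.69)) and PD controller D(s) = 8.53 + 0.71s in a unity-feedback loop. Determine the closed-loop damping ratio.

Forward path: (8.53 + 0.71s)·9.6/(s(s+0.69)). The closed-loop characteristic equation is s² + (0.69 + 9.6·0.71)s + 9.6·8.53 = 0.
That is s² + 7.506s + 81.89 = 0, so ω_n = 9.049 rad/s and ζ = 7.506/(2·9.049) = 0.4147.

ζ = 0.415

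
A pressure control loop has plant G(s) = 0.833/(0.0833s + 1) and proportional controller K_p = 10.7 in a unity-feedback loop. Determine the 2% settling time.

Closed loop: T(s) = K_p·G/(1+K_p·G) = 8.913/(0.0833s + 1 + 8.913), with pole at s = −(1 + 8.913)/0.0833 = −119.
τ = 1/119 = 0.008403 s, so 2% settling time ≈ 4τ = 0.0336 s.

T_s ≈ 0.0336 s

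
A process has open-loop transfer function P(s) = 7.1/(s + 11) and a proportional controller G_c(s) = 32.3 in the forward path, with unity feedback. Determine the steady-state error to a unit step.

The loop is type 0. Static position error constant K_pos = G_c(0)·P(0) = 32.3·0.6455 = 20.85.
Steady-state error to a unit step: e_ss = 1/(1+K_pos) = 1/21.85 = 0.0458.

0.0458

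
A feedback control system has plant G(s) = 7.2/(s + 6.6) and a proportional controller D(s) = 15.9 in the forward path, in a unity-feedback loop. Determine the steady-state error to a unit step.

The loop is type 0. Static position error constant K_pos = D(0)·G(0) = 15.9·1.091 = 17.35.
Steady-state error to a unit step: e_ss = 1/(1+K_pos) = 1/18.35 = 0.0545.

0.0545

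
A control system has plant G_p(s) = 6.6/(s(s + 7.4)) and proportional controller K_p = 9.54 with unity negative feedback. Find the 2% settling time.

T_s ≈ 1.08 s

The closed-loop denominator s² + 7.4s + 62.96 gives ω_n = √62.96 = 7.935 and ζ = 7.4/(2ω_n) = 0.4663.
2% settling time T_s ≈ 4/(ζω_n) = 4/3.7 = 1.08 s.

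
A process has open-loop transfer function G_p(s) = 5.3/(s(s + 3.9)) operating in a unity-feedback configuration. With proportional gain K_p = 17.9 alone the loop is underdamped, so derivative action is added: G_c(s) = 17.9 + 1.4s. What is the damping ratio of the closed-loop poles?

Forward path: (17.9 + 1.4s)·5.3/(s(s+3.9)). The closed-loop characteristic equation is s² + (3.9 + 5.3·1.4)s + 5.3·17.9 = 0.
That is s² + 11.32s + 94.87 = 0, so ω_n = 9.74 rad/s and ζ = 11.32/(2·9.74) = 0.5811.

ζ = 0.581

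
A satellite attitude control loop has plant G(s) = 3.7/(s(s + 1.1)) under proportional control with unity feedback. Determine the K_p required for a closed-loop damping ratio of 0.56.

K_p = 0.261

Closed-loop characteristic equation: s² + 1.1s + K_p·3.7 = 0.
So ω_n = √(3.7K_p) and 2ζω_n = 1.1, giving ζ = 1.1/(2√(3.7K_p)).
Setting ζ = 0.56: √(3.7K_p) = 1.1/(2·0.56) = 0.9821, so K_p = 0.9646/3.7 = 0.261.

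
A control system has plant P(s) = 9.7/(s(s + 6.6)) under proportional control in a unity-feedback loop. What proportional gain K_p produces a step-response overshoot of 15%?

From %OS = 100·exp(−πζ/√(1−ζ²)) = 15%, ζ = −ln(0.15)/√(π²+ln²(0.15)) = 0.5169.
Characteristic equation s² + 6.6s + 9.7K_p = 0 gives ζ = 6.6/(2√(9.7K_p)).
Setting ζ = 0.5169: √(9.7K_p) = 6.6/(2·0.5169) = 6.384, so K_p = 40.75/9.7 = 4.2.

K_p = 4.2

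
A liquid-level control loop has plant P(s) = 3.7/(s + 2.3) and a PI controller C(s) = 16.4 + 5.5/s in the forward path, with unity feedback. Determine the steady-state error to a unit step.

0

The open loop C(s)P(s) has a pole at the origin (type 1), so the static position error constant is infinite and e_ss = 1/(1+∞) = 0.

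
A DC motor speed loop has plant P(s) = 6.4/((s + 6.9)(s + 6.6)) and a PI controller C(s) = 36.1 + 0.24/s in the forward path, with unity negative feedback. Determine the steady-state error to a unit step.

0

The open loop C(s)P(s) has a pole at the origin (type 1), so the static position error constant is infinite and e_ss = 1/(1+∞) = 0.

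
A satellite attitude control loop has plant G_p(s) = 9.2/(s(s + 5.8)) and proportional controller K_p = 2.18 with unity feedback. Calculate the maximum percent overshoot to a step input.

6.93%

Closed-loop characteristic equation: s² + 5.8s + 20.06 = 0, so ω_n = 4.478 rad/s and ζ = 5.8/(2·4.478) = 0.6476.
%OS = 100·exp(−πζ/√(1−ζ²)) = 100·exp(−π·0.6476/√0.5807) = 6.93%.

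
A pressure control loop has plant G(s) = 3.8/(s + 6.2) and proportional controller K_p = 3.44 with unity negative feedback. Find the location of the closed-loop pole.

s = -19.27

Closed-loop transfer function: T(s) = K_p·G(s)/(1 + K_p·G(s)) = 13.07/(s + 6.2 + 13.07) = 13.07/(s + 19.27).
The closed-loop pole is at s = −19.27.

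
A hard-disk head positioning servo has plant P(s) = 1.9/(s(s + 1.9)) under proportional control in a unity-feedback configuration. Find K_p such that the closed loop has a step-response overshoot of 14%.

From %OS = 100·exp(−πζ/√(1−ζ²)) = 14%, ζ = −ln(0.14)/√(π²+ln²(0.14)) = 0.5305.
Characteristic equation s² + 1.9s + 1.9K_p = 0 gives ζ = 1.9/(2√(1.9K_p)).
Setting ζ = 0.5305: √(1.9K_p) = 1.9/(2·0.5305) = 1.791, so K_p = 3.207/1.9 = 1.69.

K_p = 1.69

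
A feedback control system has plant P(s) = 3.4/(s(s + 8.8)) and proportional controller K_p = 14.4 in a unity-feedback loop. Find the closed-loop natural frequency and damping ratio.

1 + K_p·P(s) = 0 gives s² + 8.8s + 48.96 = 0.
So ω_n² = 48.96 ⇒ ω_n = 6.997 rad/s, and ζ = 8.8/(2ω_n) = 0.629.

ω_n = 7 rad/s, ζ = 0.629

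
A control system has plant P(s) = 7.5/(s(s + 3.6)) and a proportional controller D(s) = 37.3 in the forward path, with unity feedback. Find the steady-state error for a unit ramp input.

0.0129

The loop has one pole at the origin (type 1). Velocity error constant K_v = lim_{s→0} s·D(s)P(s) = 37.3·7.5/3.6 = 77.71.
Steady-state error to a unit ramp: e_ss = 1/K_v = 0.0129.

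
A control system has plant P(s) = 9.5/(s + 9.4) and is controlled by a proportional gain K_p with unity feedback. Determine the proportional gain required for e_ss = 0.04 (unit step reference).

K_p = 23.7

For a type-0 loop with proportional control, e_ss = 1/(1 + K_p·P(0)).
P(0) = 1.011. Require 1/(1 + K_p·1.011) = 0.04, so 1 + 1.011·K_p = 25.
K_p = (25 − 1)/1.011 = 23.7.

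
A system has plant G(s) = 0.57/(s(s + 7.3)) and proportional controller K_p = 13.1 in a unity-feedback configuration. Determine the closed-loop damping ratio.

The closed-loop denominator is s(s+7.3) + 13.1·0.57 = s² + 7.3s + 7.467.
Matching s² + 2ζω_n s + ω_n²: ω_n = √7.467 = 2.733 rad/s and 2ζω_n = 7.3, so ζ = 7.3/(2·2.733) = 1.34.

ζ = 1.34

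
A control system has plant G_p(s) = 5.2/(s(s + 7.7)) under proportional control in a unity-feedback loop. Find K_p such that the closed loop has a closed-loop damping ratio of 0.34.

K_p = 24.7

Closed-loop characteristic equation: s² + 7.7s + K_p·5.2 = 0.
So ω_n = √(5.2K_p) and 2ζω_n = 7.7, giving ζ = 7.7/(2√(5.2K_p)).
Setting ζ = 0.34: √(5.2K_p) = 7.7/(2·0.34) = 11.32, so K_p = 128.2/5.2 = 24.7.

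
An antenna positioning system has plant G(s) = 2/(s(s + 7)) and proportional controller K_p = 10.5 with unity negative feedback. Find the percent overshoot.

2.43%

Closed-loop characteristic equation: s² + 7s + 21 = 0, so ω_n = 4.583 rad/s and ζ = 7/(2·4.583) = 0.7638.
%OS = 100·exp(−πζ/√(1−ζ²)) = 100·exp(−π·0.7638/√0.4167) = 2.43%.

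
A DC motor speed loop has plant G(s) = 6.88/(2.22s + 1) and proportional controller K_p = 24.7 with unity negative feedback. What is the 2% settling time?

T_s ≈ 0.0519 s

Closed loop: T(s) = K_p·G/(1+K_p·G) = 169.9/(2.22s + 1 + 169.9), with pole at s = −(1 + 169.9)/2.22 = −77.
τ = 1/77 = 0.01299 s, so 2% settling time ≈ 4τ = 0.0519 s.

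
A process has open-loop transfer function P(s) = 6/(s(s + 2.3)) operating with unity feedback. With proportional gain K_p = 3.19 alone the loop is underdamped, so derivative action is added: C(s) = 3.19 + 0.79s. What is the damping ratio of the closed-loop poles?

ζ = 0.805

Forward path: (3.19 + 0.79s)·6/(s(s+2.3)). The closed-loop characteristic equation is s² + (2.3 + 6·0.79)s + 6·3.19 = 0.
That is s² + 7.04s + 19.14 = 0, so ω_n = 4.375 rad/s and ζ = 7.04/(2·4.375) = 0.8046.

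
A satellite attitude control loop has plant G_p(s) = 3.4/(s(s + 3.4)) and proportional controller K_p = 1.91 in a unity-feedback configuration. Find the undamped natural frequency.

With unity feedback the closed-loop characteristic equation is s² + 3.4s + 1.91·3.4 = s² + 3.4s + 6.494 = 0.
Matching s² + 2ζω_n s + ω_n²: ω_n = √6.494 = 2.548 rad/s and 2ζω_n = 3.4, so ζ = 3.4/(2·2.548) = 0.667.

ω_n = 2.55 rad/s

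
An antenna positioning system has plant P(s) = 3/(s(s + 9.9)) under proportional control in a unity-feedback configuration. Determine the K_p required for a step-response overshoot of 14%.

From %OS = 100·exp(−πζ/√(1−ζ²)) = 14%, ζ = −ln(0.14)/√(π²+ln²(0.14)) = 0.5305.
Characteristic equation s² + 9.9s + 3K_p = 0 gives ζ = 9.9/(2√(3K_p)).
Setting ζ = 0.5305: √(3K_p) = 9.9/(2·0.5305) = 9.331, so K_p = 87.06/3 = 29.

K_p = 29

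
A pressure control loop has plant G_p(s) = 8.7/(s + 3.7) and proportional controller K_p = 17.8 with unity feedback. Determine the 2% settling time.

Closed-loop transfer function: T(s) = K_p·G_p(s)/(1 + K_p·G_p(s)) = 154.9/(s + 3.7 + 154.9) = 154.9/(s + 158.6).
Time constant τ = 1/158.6 = 0.006307 s, so the 2% settling time is about 4τ = 0.0252 s.

T_s ≈ 0.0252 s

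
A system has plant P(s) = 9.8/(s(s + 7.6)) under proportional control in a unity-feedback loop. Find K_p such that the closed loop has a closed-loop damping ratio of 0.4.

Closed-loop characteristic equation: s² + 7.6s + K_p·9.8 = 0.
So ω_n = √(9.8K_p) and 2ζω_n = 7.6, giving ζ = 7.6/(2√(9.8K_p)).
Setting ζ = 0.4: √(9.8K_p) = 7.6/(2·0.4) = 9.5, so K_p = 90.25/9.8 = 9.21.

K_p = 9.21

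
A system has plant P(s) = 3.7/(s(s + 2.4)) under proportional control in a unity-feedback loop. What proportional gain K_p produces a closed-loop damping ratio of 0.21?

K_p = 8.83

Closed-loop characteristic equation: s² + 2.4s + K_p·3.7 = 0.
So ω_n = √(3.7K_p) and 2ζω_n = 2.4, giving ζ = 2.4/(2√(3.7K_p)).
Setting ζ = 0.21: √(3.7K_p) = 2.4/(2·0.21) = 5.714, so K_p = 32.65/3.7 = 8.83.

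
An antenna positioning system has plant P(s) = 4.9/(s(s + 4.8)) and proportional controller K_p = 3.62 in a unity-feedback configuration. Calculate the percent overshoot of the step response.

The closed-loop denominator s² + 4.8s + 17.74 gives ω_n = √17.74 = 4.212 and ζ = 4.8/(2ω_n) = 0.5698.
%OS = 100·exp(−πζ/√(1−ζ²)) = 100·exp(−π·0.5698/√0.6753) = 11.3%.

11.3%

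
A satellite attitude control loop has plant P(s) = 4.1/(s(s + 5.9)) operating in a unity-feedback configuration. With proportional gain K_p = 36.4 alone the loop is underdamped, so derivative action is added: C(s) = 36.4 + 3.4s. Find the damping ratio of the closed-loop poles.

Forward path: (36.4 + 3.4s)·4.1/(s(s+5.9)). The closed-loop characteristic equation is s² + (5.9 + 4.1·3.4)s + 4.1·36.4 = 0.
That is s² + 19.84s + 149.2 = 0, so ω_n = 12.22 rad/s and ζ = 19.84/(2·12.22) = 0.812.

ζ = 0.812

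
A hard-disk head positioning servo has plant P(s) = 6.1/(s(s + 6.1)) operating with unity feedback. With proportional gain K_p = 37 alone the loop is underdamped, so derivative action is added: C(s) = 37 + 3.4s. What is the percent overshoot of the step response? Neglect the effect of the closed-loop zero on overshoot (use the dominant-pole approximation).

Forward path: (37 + 3.4s)·6.1/(s(s+6.1)). The closed-loop characteristic equation is s² + (6.1 + 6.1·3.4)s + 6.1·37 = 0.
That is s² + 26.84s + 225.7 = 0, so ω_n = 15.02 rad/s and ζ = 26.84/(2·15.02) = 0.8933.
%OS = 100·exp(−πζ/√(1−ζ²)) = 0.194%.

0.194%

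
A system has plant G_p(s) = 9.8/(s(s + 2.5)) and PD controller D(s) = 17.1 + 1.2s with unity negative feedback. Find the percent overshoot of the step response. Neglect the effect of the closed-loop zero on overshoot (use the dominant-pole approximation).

12.6%

Forward path: (17.1 + 1.2s)·9.8/(s(s+2.5)). The closed-loop characteristic equation is s² + (2.5 + 9.8·1.2)s + 9.8·17.1 = 0.
That is s² + 14.26s + 167.6 = 0, so ω_n = 12.95 rad/s and ζ = 14.26/(2·12.95) = 0.5508.
%OS = 100·exp(−πζ/√(1−ζ²)) = 12.6%.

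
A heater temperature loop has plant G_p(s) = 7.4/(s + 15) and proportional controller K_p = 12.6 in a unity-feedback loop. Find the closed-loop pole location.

s = -108.2

Closed-loop transfer function: T(s) = K_p·G_p(s)/(1 + K_p·G_p(s)) = 93.24/(s + 15 + 93.24) = 93.24/(s + 108.2).
The closed-loop pole is at s = −108.2.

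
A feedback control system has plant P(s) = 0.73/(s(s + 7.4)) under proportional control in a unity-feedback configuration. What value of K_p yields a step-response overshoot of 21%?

K_p = 94.7

From %OS = 100·exp(−πζ/√(1−ζ²)) = 21%, ζ = −ln(0.21)/√(π²+ln²(0.21)) = 0.4449.
Characteristic equation s² + 7.4s + 0.73K_p = 0 gives ζ = 7.4/(2√(0.73K_p)).
Setting ζ = 0.4449: √(0.73K_p) = 7.4/(2·0.4449) = 8.317, so K_p = 69.16/0.73 = 94.7.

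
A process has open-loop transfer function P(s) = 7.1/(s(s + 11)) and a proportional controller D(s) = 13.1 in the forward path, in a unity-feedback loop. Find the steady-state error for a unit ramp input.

0.118

The loop has one pole at the origin (type 1). Velocity error constant K_v = lim_{s→0} s·D(s)P(s) = 13.1·7.1/11 = 8.455.
Steady-state error to a unit ramp: e_ss = 1/K_v = 0.118.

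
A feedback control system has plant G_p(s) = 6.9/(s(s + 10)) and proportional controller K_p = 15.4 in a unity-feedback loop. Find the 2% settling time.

T_s ≈ 0.8 s

Closed-loop characteristic equation: s² + 10s + 106.3 = 0, so ω_n = 10.31 rad/s and ζ = 10/(2·10.31) = 0.485.
2% settling time T_s ≈ 4/(ζω_n) = 4/5 = 0.8 s.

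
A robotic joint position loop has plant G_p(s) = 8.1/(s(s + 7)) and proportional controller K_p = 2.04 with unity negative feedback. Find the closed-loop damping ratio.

1 + K_p·G_p(s) = 0 gives s² + 7s + 16.52 = 0.
Matching s² + 2ζω_n s + ω_n²: ω_n = √16.52 = 4.065 rad/s and 2ζω_n = 7, so ζ = 7/(2·4.065) = 0.861.

ζ = 0.861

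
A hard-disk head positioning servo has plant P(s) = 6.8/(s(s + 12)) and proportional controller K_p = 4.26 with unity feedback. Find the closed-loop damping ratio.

The closed-loop denominator is s(s+12) + 4.26·6.8 = s² + 12s + 28.97.
Matching s² + 2ζω_n s + ω_n²: ω_n = √28.97 = 5.382 rad/s and 2ζω_n = 12, so ζ = 12/(2·5.382) = 1.11.

ζ = 1.11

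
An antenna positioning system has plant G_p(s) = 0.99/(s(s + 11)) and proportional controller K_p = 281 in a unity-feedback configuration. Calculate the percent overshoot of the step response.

The closed-loop denominator s² + 11s + 278.2 gives ω_n = √278.2 = 16.68 and ζ = 11/(2ω_n) = 0.3298.
%OS = 100·exp(−πζ/√(1−ζ²)) = 100·exp(−π·0.3298/√0.8913) = 33.4%.

33.4%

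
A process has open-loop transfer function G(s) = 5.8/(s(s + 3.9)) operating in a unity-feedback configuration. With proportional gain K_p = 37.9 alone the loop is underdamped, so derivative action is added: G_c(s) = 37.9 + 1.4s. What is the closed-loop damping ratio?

Forward path: (37.9 + 1.4s)·5.8/(s(s+3.9)). The closed-loop characteristic equation is s² + (3.9 + 5.8·1.4)s + 5.8·37.9 = 0.
That is s² + 12.02s + 219.8 = 0, so ω_n = 14.83 rad/s and ζ = 12.02/(2·14.83) = 0.4054.

ζ = 0.405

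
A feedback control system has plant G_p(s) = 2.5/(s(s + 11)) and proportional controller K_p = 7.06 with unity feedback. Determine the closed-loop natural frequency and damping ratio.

ω_n = 4.2 rad/s, ζ = 1.31

With unity feedback the closed-loop characteristic equation is s² + 11s + 7.06·2.5 = s² + 11s + 17.65 = 0.
So ω_n² = 17.65 ⇒ ω_n = 4.201 rad/s, and ζ = 11/(2ω_n) = 1.31.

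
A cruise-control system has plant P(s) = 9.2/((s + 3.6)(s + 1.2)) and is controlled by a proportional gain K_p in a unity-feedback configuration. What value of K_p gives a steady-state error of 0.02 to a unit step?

The loop is type 0, so e_ss(step) = 1/(1 + K_pos) with K_pos = K_p·P(0).
P(0) = 2.13. Require 1/(1 + K_p·2.13) = 0.02, so 1 + 2.13·K_p = 50.
K_p = (50 − 1)/2.13 = 23.

K_p = 23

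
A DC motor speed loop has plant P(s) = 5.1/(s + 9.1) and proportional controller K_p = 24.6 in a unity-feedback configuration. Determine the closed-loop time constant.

τ = 0.00743 s

Closed-loop transfer function: T(s) = K_p·P(s)/(1 + K_p·P(s)) = 125.5/(s + 9.1 + 125.5) = 125.5/(s + 134.6).
Time constant τ = 1/134.6 = 0.00743 s.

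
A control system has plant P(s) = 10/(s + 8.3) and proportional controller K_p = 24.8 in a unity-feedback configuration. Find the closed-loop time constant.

τ = 0.0039 s

Closed-loop transfer function: T(s) = K_p·P(s)/(1 + K_p·P(s)) = 248/(s + 8.3 + 248) = 248/(s + 256.3).
Time constant τ = 1/256.3 = 0.0039 s.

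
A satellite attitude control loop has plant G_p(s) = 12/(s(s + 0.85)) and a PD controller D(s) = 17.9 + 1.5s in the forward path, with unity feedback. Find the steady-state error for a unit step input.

0

The open loop D(s)G_p(s) has a pole at the origin (type 1), so the static position error constant is infinite and e_ss = 1/(1+∞) = 0.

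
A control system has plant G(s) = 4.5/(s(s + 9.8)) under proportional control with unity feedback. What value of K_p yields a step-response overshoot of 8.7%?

K_p = 14.2

From %OS = 100·exp(−πζ/√(1−ζ²)) = 8.7%, ζ = −ln(0.087)/√(π²+ln²(0.087)) = 0.6137.
Characteristic equation s² + 9.8s + 4.5K_p = 0 gives ζ = 9.8/(2√(4.5K_p)).
Setting ζ = 0.6137: √(4.5K_p) = 9.8/(2·0.6137) = 7.985, so K_p = 63.75/4.5 = 14.2.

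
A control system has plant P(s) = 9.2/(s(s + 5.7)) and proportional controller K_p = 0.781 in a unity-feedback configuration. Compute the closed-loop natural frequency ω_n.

With unity feedback the closed-loop characteristic equation is s² + 5.7s + 0.781·9.2 = s² + 5.7s + 7.185 = 0.
So ω_n² = 7.185 ⇒ ω_n = 2.681 rad/s, and ζ = 5.7/(2ω_n) = 1.06.

ω_n = 2.68 rad/s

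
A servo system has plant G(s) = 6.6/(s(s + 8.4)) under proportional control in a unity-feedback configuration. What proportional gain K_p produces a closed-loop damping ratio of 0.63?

Closed-loop characteristic equation: s² + 8.4s + K_p·6.6 = 0.
So ω_n = √(6.6K_p) and 2ζω_n = 8.4, giving ζ = 8.4/(2√(6.6K_p)).
Setting ζ = 0.63: √(6.6K_p) = 8.4/(2·0.63) = 6.667, so K_p = 44.44/6.6 = 6.73.

K_p = 6.73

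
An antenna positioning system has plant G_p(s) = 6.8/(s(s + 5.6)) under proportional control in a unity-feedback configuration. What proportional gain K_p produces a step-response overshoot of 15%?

From %OS = 100·exp(−πζ/√(1−ζ²)) = 15%, ζ = −ln(0.15)/√(π²+ln²(0.15)) = 0.5169.
Characteristic equation s² + 5.6s + 6.8K_p = 0 gives ζ = 5.6/(2√(6.8K_p)).
Setting ζ = 0.5169: √(6.8K_p) = 5.6/(2·0.5169) = 5.417, so K_p = 29.34/6.8 = 4.31.

K_p = 4.31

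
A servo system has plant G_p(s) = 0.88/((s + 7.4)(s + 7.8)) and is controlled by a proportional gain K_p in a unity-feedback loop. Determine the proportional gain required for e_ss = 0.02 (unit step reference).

K_p = 3210

For a type-0 loop with proportional control, e_ss = 1/(1 + K_p·G_p(0)).
G_p(0) = 0.01525. Require 1/(1 + K_p·0.01525) = 0.02, so 1 + 0.01525·K_p = 50.
K_p = (50 − 1)/0.01525 = 3210.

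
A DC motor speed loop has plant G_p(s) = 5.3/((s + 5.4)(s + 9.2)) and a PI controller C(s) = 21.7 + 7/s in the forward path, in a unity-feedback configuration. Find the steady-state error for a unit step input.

The open loop C(s)G_p(s) has a pole at the origin (type 1), so the static position error constant is infinite and e_ss = 1/(1+∞) = 0.

0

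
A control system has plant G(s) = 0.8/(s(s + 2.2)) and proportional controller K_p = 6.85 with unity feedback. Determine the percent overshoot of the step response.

18.8%

From 1 + K_pG(s) = 0: s² + 2.2s + 5.48 = 0 ⇒ ω_n = 2.341, ζ = 0.4699.
%OS = 100·exp(−πζ/√(1−ζ²)) = 100·exp(−π·0.4699/√0.7792) = 18.8%.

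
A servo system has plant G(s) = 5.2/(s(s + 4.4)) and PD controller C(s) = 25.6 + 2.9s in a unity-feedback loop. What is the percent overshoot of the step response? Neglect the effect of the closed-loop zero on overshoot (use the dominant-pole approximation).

0.71%

Forward path: (25.6 + 2.9s)·5.2/(s(s+4.4)). The closed-loop characteristic equation is s² + (4.4 + 5.2·2.9)s + 5.2·25.6 = 0.
That is s² + 19.48s + 133.1 = 0, so ω_n = 11.54 rad/s and ζ = 19.48/(2·11.54) = 0.8442.
%OS = 100·exp(−πζ/√(1−ζ²)) = 0.71%.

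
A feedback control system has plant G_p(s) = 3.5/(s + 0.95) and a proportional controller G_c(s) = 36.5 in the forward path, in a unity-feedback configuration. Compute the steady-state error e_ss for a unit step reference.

The loop is type 0. Static position error constant K_pos = G_c(0)·G_p(0) = 36.5·3.684 = 134.5.
Steady-state error to a unit step: e_ss = 1/(1+K_pos) = 1/135.5 = 0.00738.

0.00738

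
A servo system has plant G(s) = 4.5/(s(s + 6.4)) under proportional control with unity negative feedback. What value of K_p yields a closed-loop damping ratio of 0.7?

K_p = 4.64

Closed-loop characteristic equation: s² + 6.4s + K_p·4.5 = 0.
So ω_n = √(4.5K_p) and 2ζω_n = 6.4, giving ζ = 6.4/(2√(4.5K_p)).
Setting ζ = 0.7: √(4.5K_p) = 6.4/(2·0.7) = 4.571, so K_p = 20.9/4.5 = 4.64.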